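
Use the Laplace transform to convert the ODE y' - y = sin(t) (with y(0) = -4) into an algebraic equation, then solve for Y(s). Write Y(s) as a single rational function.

Laplace-transform each side.
Using L{y'} = sY - y(0) = sY - (-4), the left side becomes (s - 1)Y - (-4).
The right side is L{sin(t)} = 1/(s^2 + 1).
So (s - 1)Y = 1/(s^2 + 1) + (-4).
Isolate Y and clear denominators.

Y(s) = (-4*s^2 - 3)/(s^3 - s^2 + s - 1)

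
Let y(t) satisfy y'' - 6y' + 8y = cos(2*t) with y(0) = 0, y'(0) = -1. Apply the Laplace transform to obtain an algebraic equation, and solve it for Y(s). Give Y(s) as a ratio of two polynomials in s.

Laplace-transform each side.
Using L{y''} = s^2 Y - s·y(0) - y'(0) and L{y'} = sY - y(0), with y(0) = 0, y'(0) = -1, the left side becomes (s^2 - 6*s + 8)Y - (-1).
The right side is L{cos(2*t)} = s/(s^2 + 4).
So (s^2 - 6*s + 8)Y = s/(s^2 + 4) + (-1).
Divide through and combine into a single rational function.

Y(s) = (-s^2 + s - 4)/(s^4 - 6*s^3 + 12*s^2 - 24*s + 32)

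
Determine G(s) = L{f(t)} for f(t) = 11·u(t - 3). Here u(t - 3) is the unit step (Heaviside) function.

G(s) = 11*exp(-3*s)/s

By the second shifting theorem, L{u(t - c)·g(t - c)} = e^(-cs)·H(s) with c = 3 and H(s) = L{g(t)}.
L{11} = 11/s.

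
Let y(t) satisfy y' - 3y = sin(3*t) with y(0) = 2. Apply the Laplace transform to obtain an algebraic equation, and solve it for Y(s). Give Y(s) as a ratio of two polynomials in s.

Take the Laplace transform of both sides.
With L{y'} = sY - y(0) = sY - 2: the LHS transforms to (s - 3)Y - (2).
The right side is L{sin(3*t)} = 3/(s^2 + 9).
So (s - 3)Y = 3/(s^2 + 9) + (2).
Divide through and combine into a single rational function.

Y(s) = (2*s^2 + 21)/(s^3 - 3*s^2 + 9*s - 27)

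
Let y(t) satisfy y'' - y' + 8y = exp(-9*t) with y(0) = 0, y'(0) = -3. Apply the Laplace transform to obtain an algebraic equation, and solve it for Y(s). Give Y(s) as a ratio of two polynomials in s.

Apply the Laplace transform to the equation.
With L{y''} = s^2 Y - s·y(0) - y'(0) and L{y'} = sY - y(0), with y(0) = 0, y'(0) = -3: the LHS transforms to (s^2 - s + 8)Y - (-3).
The right side is L{exp(-9*t)} = 1/(s + 9).
So (s^2 - s + 8)Y = 1/(s + 9) + (-3).
Isolate Y and clear denominators.

Y(s) = (-3*s - 26)/(s^3 + 8*s^2 - s + 72)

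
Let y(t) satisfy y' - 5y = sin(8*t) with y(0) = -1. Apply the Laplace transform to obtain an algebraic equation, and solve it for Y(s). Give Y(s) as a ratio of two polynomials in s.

Y(s) = (-s^2 - 56)/(s^3 - 5*s^2 + 64*s - 320)

Apply the Laplace transform to the equation.
With L{y'} = sY - y(0) = sY - (-1): the LHS transforms to (s - 5)Y - (-1).
The right side is L{sin(8*t)} = 8/(s^2 + 64).
So (s - 5)Y = 8/(s^2 + 64) + (-1).
Divide through and combine into a single rational function.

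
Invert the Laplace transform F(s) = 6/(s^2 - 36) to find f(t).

f(t) = sinh(6*t)

Since L{sinh(6t)} = 6/(s^2 - 36), the inverse is sinh(6*t).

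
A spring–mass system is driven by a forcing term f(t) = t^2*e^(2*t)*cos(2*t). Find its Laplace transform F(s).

L{cos(2t)} = s/(s^2 + 4).
Multiplying by e^(2t) shifts s → s - 2, so L{e^(2*t)*cos(2*t)} = (s - 2)/((s - 2)^2 + 4).
Then apply L{t^2·g(t)} = (-1)^2 d^2/ds^2[G(s)] with G(s) = (s - 2)/((s - 2)^2 + 4):
differentiating 2 times and applying the sign gives 2*(s - 2)*(s^2 - 4*s - 8)/(s^2 - 4*s + 8)^3.

F(s) = 2*(s - 2)*(s^2 - 4*s - 8)/(s^2 - 4*s + 8)^3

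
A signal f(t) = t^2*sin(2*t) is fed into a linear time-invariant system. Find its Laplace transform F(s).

F(s) = 4*(3*s^2 - 4)/(s^2 + 4)^3

L{sin(2t)} = 2/(s^2 + 4).
Then apply L{t^2·g(t)} = (-1)^2 d^2/ds^2[G(s)] with G(s) = 2/(s^2 + 4):
differentiating 2 times and applying the sign gives 4*(3*s^2 - 4)/(s^2 + 4)^3.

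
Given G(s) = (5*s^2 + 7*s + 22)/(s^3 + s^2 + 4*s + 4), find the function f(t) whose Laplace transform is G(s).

f(t) = 3*sin(2*t) + cos(2*t) + 4*exp(-t)

Factor the denominator: s^3 + s^2 + 4*s + 4 = (s + 1)*(s^2 + 4).
Partial fraction decomposition gives [4/(s + 1)] + [s/(s^2 + 4)] + [6/(s^2 + 4)].
Invert each term: 4/(s + 1) ↔ 4e^(-t); 1·s/(s^2 + 4) ↔ cos(2t); 3·2/(s^2 + 4) ↔ 3sin(2t).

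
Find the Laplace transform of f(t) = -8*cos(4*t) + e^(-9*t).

The transform is linear, so treat each term independently.
L{e^(-9t)} = 1/(s + 9); (-8)·[L{cos(4t)} = s/(s^2 + 16)].

-8*s/(s^2 + 16) + 1/(s + 9)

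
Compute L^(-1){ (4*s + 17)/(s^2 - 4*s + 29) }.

Complete the square in the denominator: s^2 - 4*s + 29 = (s - 2)^2 + 5^2.
Split the numerator to match: 4*s + 17 = 4·(s - 2) + 5·5.
Invert each term: 4·(s - 2)/((s - 2)^2 + 25) ↔ 4e^(2t)cos(5t); 5·5/((s - 2)^2 + 25) ↔ 5e^(2t)sin(5t).

5*exp(2*t)*sin(5*t) + 4*exp(2*t)*cos(5*t)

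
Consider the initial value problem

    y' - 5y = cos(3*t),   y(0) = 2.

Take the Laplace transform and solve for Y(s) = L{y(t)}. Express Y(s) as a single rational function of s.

Y(s) = (2*s^2 + s + 18)/(s^3 - 5*s^2 + 9*s - 45)

Take the Laplace transform of both sides.
The derivative rules (L{y'} = sY - y(0) = sY - 2) turn the left side into (s - 5)Y - (2).
The right side is L{cos(3*t)} = s/(s^2 + 9).
So (s - 5)Y = s/(s^2 + 9) + (2).
Divide through and combine into a single rational function.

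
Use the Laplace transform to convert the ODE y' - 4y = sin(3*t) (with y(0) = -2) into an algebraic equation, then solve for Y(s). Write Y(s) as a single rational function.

Y(s) = (-2*s^2 - 15)/(s^3 - 4*s^2 + 9*s - 36)

Laplace-transform each side.
With L{y'} = sY - y(0) = sY - (-2): the LHS transforms to (s - 4)Y - (-2).
The right side is L{sin(3*t)} = 3/(s^2 + 9).
So (s - 4)Y = 3/(s^2 + 9) + (-2).
Solve for Y(s) and write it as one ratio of polynomials.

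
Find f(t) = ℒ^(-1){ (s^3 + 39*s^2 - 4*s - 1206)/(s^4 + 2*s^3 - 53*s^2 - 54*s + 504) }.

f(t) = exp(6*t) + 4*exp(3*t) - 3*exp(-4*t) - exp(-7*t)

Factor the denominator: s^4 + 2*s^3 - 53*s^2 - 54*s + 504 = (s - 6)*(s - 3)*(s + 4)*(s + 7).
Partial fraction decomposition gives [1/(s - 6)] + [4/(s - 3)] + [-1/(s + 7)] + [-3/(s + 4)].
Invert each term: 1/(s - 6) ↔ e^(6t); 4/(s - 3) ↔ 4e^(3t); -1/(s + 7) ↔ -e^(-7t); -3/(s + 4) ↔ -3e^(-4t).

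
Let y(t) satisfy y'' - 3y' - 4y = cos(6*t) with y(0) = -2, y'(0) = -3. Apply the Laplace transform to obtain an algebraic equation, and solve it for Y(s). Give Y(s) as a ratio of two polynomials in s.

Y(s) = (-2*s^3 + 3*s^2 - 71*s + 108)/(s^4 - 3*s^3 + 32*s^2 - 108*s - 144)

Apply the Laplace transform to the equation.
The derivative rules (L{y''} = s^2 Y - s·y(0) - y'(0) and L{y'} = sY - y(0), with y(0) = -2, y'(0) = -3) turn the left side into (s^2 - 3*s - 4)Y - (-2*s + 3).
The right side is L{cos(6*t)} = s/(s^2 + 36).
So (s^2 - 3*s - 4)Y = s/(s^2 + 36) + (-2*s + 3).
Divide through and combine into a single rational function.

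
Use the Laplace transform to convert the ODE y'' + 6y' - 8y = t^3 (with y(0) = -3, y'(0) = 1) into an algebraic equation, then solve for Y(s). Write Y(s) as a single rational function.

Y(s) = (-3*s^5 - 17*s^4 + 6)/(s^6 + 6*s^5 - 8*s^4)

Transform both sides with L{·}.
Using L{y''} = s^2 Y - s·y(0) - y'(0) and L{y'} = sY - y(0), with y(0) = -3, y'(0) = 1, the left side becomes (s^2 + 6*s - 8)Y - (-3*s - 17).
The right side is L{t^3} = 6/s^4.
So (s^2 + 6*s - 8)Y = 6/s^4 + (-3*s - 17).
Isolate Y and clear denominators.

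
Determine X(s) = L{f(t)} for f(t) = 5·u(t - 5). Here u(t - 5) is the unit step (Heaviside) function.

X(s) = 5*exp(-5*s)/s

By the second shifting theorem, L{u(t - c)·g(t - c)} = e^(-cs)·G(s) with c = 5 and G(s) = L{g(t)}.
L{5} = 5/s.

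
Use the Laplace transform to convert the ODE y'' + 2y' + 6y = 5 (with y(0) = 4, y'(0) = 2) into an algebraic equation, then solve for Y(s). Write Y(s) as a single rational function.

Transform both sides with L{·}.
With L{y''} = s^2 Y - s·y(0) - y'(0) and L{y'} = sY - y(0), with y(0) = 4, y'(0) = 2: the LHS transforms to (s^2 + 2*s + 6)Y - (4*s + 10).
The right side is L{5} = 5/s.
So (s^2 + 2*s + 6)Y = 5/s + (4*s + 10).
Divide through and combine into a single rational function.

Y(s) = (4*s^2 + 10*s + 5)/(s^3 + 2*s^2 + 6*s)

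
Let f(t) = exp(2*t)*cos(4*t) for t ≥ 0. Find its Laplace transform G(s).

L{cos(4t)} = s/(s^2 + 16).
By the first shifting theorem, multiplying by e^(2t) replaces s with s - 2.

G(s) = (s - 2)/((s - 2)^2 + 16)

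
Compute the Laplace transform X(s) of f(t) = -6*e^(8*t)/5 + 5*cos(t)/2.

By linearity of the Laplace transform, transform each term separately.
(-6/5)·[L{e^(8t)} = 1/(s - 8)]; (5/2)·[L{cos(t)} = s/(s^2 + 1)].

X(s) = 5*s/(2*(s^2 + 1)) - 6/(5*(s - 8))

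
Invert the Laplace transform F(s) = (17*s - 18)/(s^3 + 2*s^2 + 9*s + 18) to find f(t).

Factor the denominator: s^3 + 2*s^2 + 9*s + 18 = (s + 2)*(s^2 + 9).
Partial fraction decomposition gives [-4/(s + 2)] + [4*s/(s^2 + 9)] + [9/(s^2 + 9)].
Invert each term: -4/(s + 2) ↔ -4e^(-2t); 4·s/(s^2 + 9) ↔ 4cos(3t); 3·3/(s^2 + 9) ↔ 3sin(3t).

f(t) = 3*sin(3*t) + 4*cos(3*t) - 4*exp(-2*t)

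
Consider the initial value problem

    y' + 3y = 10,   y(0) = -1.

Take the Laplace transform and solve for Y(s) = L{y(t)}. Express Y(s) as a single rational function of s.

Y(s) = (-s + 10)/(s^2 + 3*s)

Transform both sides with L{·}.
With L{y'} = sY - y(0) = sY - (-1): the LHS transforms to (s + 3)Y - (-1).
The right side is L{10} = 10/s.
So (s + 3)Y = 10/s + (-1).
Isolate Y and clear denominators.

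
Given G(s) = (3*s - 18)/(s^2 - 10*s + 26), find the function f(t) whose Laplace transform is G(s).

Complete the square in the denominator: s^2 - 10*s + 26 = (s - 5)^2 + 1^2.
Split the numerator to match: 3*s - 18 = 3·(s - 5) - 3·1.
Invert each term: 3·(s - 5)/((s - 5)^2 + 1) ↔ 3e^(5t)cos(t); -3·1/((s - 5)^2 + 1) ↔ -3e^(5t)sin(t).

f(t) = -3*exp(5*t)*sin(t) + 3*exp(5*t)*cos(t)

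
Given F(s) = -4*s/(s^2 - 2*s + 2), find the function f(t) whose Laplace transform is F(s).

f(t) = -4*exp(t)*sin(t) - 4*exp(t)*cos(t)

Complete the square in the denominator: s^2 - 2*s + 2 = (s - 1)^2 + 1^2.
Split the numerator to match: -4*s = -4·(s - 1) - 4·1.
Invert each term: -4·(s - 1)/((s - 1)^2 + 1) ↔ -4e^(t)cos(t); -4·1/((s - 1)^2 + 1) ↔ -4e^(t)sin(t).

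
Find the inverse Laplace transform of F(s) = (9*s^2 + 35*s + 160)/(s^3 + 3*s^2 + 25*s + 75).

4*sin(5*t) + 5*cos(5*t) + 4*exp(-3*t)

Factor the denominator: s^3 + 3*s^2 + 25*s + 75 = (s + 3)*(s^2 + 25).
Partial fraction decomposition gives [4/(s + 3)] + [5*s/(s^2 + 25)] + [20/(s^2 + 25)].
Invert each term: 4/(s + 3) ↔ 4e^(-3t); 5·s/(s^2 + 25) ↔ 5cos(5t); 4·5/(s^2 + 25) ↔ 4sin(5t).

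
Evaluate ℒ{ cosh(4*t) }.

s/(s^2 - 16)

L{cosh(4t)} = s/(s^2 - 16).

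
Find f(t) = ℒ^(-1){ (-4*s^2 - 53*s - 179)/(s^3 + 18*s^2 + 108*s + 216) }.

Factor the denominator: s^3 + 18*s^2 + 108*s + 216 = (s + 6)^3.
Partial fraction decomposition gives [-4/(s + 6)] + [-5/(s + 6)^2] + [-5/(s + 6)^3].
Invert each term: -4/(s + 6) ↔ -4e^(-6t); -5/(s + 6)^2 ↔ -5t·e^(-6t); -5/(s + 6)^3 ↔ (-5/2)t^2·e^(-6t).

f(t) = -5*t^2*exp(-6*t)/2 - 5*t*exp(-6*t) - 4*exp(-6*t)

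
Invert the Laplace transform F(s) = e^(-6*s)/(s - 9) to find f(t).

The factor e^(-6s) signals a time shift by c = 6 (second shifting theorem).
L{e^(9t)} = 1/(s - 9), so L^-1{1/(s - 9)} = e^(9*t).
Hence the inverse is u(t - 6) times that function evaluated at t - 6.

f(t) = Heaviside(t - 6)*(exp(9*t - 54))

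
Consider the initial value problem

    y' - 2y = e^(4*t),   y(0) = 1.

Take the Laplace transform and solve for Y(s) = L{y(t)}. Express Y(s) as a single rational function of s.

Y(s) = (s - 3)/(s^2 - 6*s + 8)

Take the Laplace transform of both sides.
Using L{y'} = sY - y(0) = sY - 1, the left side becomes (s - 2)Y - (1).
The right side is L{e^(4*t)} = 1/(s - 4).
So (s - 2)Y = 1/(s - 4) + (1).
Isolate Y and clear denominators.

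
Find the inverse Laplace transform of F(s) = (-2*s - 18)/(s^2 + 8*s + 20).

Complete the square in the denominator: s^2 + 8*s + 20 = (s + 4)^2 + 2^2.
Split the numerator to match: -2*s - 18 = -2·(s + 4) - 5·2.
Invert each term: -2·(s + 4)/((s + 4)^2 + 4) ↔ -2e^(-4t)cos(2t); -5·2/((s + 4)^2 + 4) ↔ -5e^(-4t)sin(2t).

-5*exp(-4*t)*sin(2*t) - 2*exp(-4*t)*cos(2*t)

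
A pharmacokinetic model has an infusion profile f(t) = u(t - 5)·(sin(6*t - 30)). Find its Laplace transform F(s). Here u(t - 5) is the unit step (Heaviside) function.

F(s) = 6*exp(-5*s)/(s^2 + 36)

By the second shifting theorem, L{u(t - c)·g(t - c)} = e^(-cs)·G(s) with c = 5 and G(s) = L{g(t)}.
L{sin(6t)} = 6/(s^2 + 36).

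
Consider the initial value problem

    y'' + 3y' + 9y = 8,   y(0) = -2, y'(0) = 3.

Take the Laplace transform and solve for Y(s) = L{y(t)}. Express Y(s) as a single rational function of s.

Apply the Laplace transform to the equation.
With L{y''} = s^2 Y - s·y(0) - y'(0) and L{y'} = sY - y(0), with y(0) = -2, y'(0) = 3: the LHS transforms to (s^2 + 3*s + 9)Y - (-2*s - 3).
The right side is L{8} = 8/s.
So (s^2 + 3*s + 9)Y = 8/s + (-2*s - 3).
Solve for Y(s) and write it as one ratio of polynomials.

Y(s) = (-2*s^2 - 3*s + 8)/(s^3 + 3*s^2 + 9*s)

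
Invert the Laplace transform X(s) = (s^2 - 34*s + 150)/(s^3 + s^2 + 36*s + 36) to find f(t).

f(t) = -5*sin(6*t) - 4*cos(6*t) + 5*exp(-t)

Factor the denominator: s^3 + s^2 + 36*s + 36 = (s + 1)*(s^2 + 36).
Partial fraction decomposition gives [5/(s + 1)] + [-4*s/(s^2 + 36)] + [-30/(s^2 + 36)].
Invert each term: 5/(s + 1) ↔ 5e^(-t); -4·s/(s^2 + 36) ↔ -4cos(6t); -5·6/(s^2 + 36) ↔ -5sin(6t).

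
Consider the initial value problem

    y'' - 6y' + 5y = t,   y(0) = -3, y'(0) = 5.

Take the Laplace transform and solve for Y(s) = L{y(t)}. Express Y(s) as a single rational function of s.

Laplace-transform each side.
Using L{y''} = s^2 Y - s·y(0) - y'(0) and L{y'} = sY - y(0), with y(0) = -3, y'(0) = 5, the left side becomes (s^2 - 6*s + 5)Y - (-3*s + 23).
The right side is L{t} = s^(-2).
So (s^2 - 6*s + 5)Y = s^(-2) + (-3*s + 23).
Divide through and combine into a single rational function.

Y(s) = (-3*s^3 + 23*s^2 + 1)/(s^4 - 6*s^3 + 5*s^2)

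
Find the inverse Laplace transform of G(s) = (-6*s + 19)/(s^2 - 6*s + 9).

Factor the denominator: s^2 - 6*s + 9 = (s - 3)^2.
Partial fraction decomposition gives [-6/(s - 3)] + [(s - 3)^(-2)].
Invert each term: -6/(s - 3) ↔ -6e^(3t); 1/(s - 3)^2 ↔ t·e^(3t).

t*exp(3*t) - 6*exp(3*t)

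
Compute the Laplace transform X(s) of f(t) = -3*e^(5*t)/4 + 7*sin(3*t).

By linearity of the Laplace transform, transform each term separately.
(-3/4)·[L{e^(5t)} = 1/(s - 5)]; (7)·[L{sin(3t)} = 3/(s^2 + 9)].

X(s) = 21/(s^2 + 9) - 3/(4*(s - 5))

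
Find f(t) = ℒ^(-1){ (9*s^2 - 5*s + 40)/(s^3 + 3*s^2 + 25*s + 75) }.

f(t) = -4*sin(5*t) + 5*cos(5*t) + 4*exp(-3*t)

Factor the denominator: s^3 + 3*s^2 + 25*s + 75 = (s + 3)*(s^2 + 25).
Partial fraction decomposition gives [4/(s + 3)] + [5*s/(s^2 + 25)] + [-20/(s^2 + 25)].
Invert each term: 4/(s + 3) ↔ 4e^(-3t); 5·s/(s^2 + 25) ↔ 5cos(5t); -4·5/(s^2 + 25) ↔ -4sin(5t).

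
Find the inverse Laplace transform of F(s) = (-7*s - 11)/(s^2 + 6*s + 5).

Factor the denominator: s^2 + 6*s + 5 = (s + 1)*(s + 5).
Partial fraction decomposition gives [-1/(s + 1)] + [-6/(s + 5)].
Invert each term: -1/(s + 1) ↔ -e^(-t); -6/(s + 5) ↔ -6e^(-5t).

-exp(-t) - 6*exp(-5*t)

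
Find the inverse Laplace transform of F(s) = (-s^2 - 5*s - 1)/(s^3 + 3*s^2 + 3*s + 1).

Factor the denominator: s^3 + 3*s^2 + 3*s + 1 = (s + 1)^3.
Partial fraction decomposition gives [-1/(s + 1)] + [-3/(s + 1)^2] + [3/(s + 1)^3].
Invert each term: -1/(s + 1) ↔ -e^(-t); -3/(s + 1)^2 ↔ -3t·e^(-t); 3/(s + 1)^3 ↔ (3/2)t^2·e^(-t).

3*t^2*exp(-t)/2 - 3*t*exp(-t) - exp(-t)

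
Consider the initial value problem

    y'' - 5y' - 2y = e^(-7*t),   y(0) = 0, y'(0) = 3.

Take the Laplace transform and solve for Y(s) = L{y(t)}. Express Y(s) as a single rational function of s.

Transform both sides with L{·}.
With L{y''} = s^2 Y - s·y(0) - y'(0) and L{y'} = sY - y(0), with y(0) = 0, y'(0) = 3: the LHS transforms to (s^2 - 5*s - 2)Y - (3).
The right side is L{e^(-7*t)} = 1/(s + 7).
So (s^2 - 5*s - 2)Y = 1/(s + 7) + (3).
Solve for Y(s) and write it as one ratio of polynomials.

Y(s) = (3*s + 22)/(s^3 + 2*s^2 - 37*s - 14)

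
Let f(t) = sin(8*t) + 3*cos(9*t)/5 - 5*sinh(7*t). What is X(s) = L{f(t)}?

Apply the Laplace transform termwise.
(-5)·[L{sinh(7t)} = 7/(s^2 - 49)]; L{sin(8t)} = 8/(s^2 + 64); (3/5)·[L{cos(9t)} = s/(s^2 + 81)].

X(s) = 3*s/(5*(s^2 + 81)) + 8/(s^2 + 64) - 35/(s^2 - 49)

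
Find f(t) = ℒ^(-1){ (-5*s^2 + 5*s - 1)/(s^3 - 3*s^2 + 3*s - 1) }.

Factor the denominator: s^3 - 3*s^2 + 3*s - 1 = (s - 1)^3.
Partial fraction decomposition gives [-5/(s - 1)] + [-5/(s - 1)^2] + [-1/(s - 1)^3].
Invert each term: -5/(s - 1) ↔ -5e^(t); -5/(s - 1)^2 ↔ -5t·e^(t); -1/(s - 1)^3 ↔ (-1/2)t^2·e^(t).

f(t) = -t^2*exp(t)/2 - 5*t*exp(t) - 5*exp(t)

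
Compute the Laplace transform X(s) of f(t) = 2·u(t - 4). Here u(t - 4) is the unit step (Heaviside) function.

X(s) = 2*exp(-4*s)/s

By the second shifting theorem, L{u(t - c)·g(t - c)} = e^(-cs)·G(s) with c = 4 and G(s) = L{g(t)}.
L{2} = 2/s.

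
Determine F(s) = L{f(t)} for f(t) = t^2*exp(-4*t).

L{e^(-4t)} = 1/(s + 4).
Then apply L{t^2·g(t)} = (-1)^2 d^2/ds^2[G(s)] with G(s) = 1/(s + 4):
differentiating 2 times and applying the sign gives 2/(s + 4)^3.

F(s) = 2/(s + 4)^3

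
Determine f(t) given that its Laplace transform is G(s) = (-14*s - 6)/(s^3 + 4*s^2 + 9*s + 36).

f(t) = -2*sin(3*t) - 2*cos(3*t) + 2*exp(-4*t)

Factor the denominator: s^3 + 4*s^2 + 9*s + 36 = (s + 4)*(s^2 + 9).
Partial fraction decomposition gives [2/(s + 4)] + [-2*s/(s^2 + 9)] + [-6/(s^2 + 9)].
Invert each term: 2/(s + 4) ↔ 2e^(-4t); -2·s/(s^2 + 9) ↔ -2cos(3t); -2·3/(s^2 + 9) ↔ -2sin(3t).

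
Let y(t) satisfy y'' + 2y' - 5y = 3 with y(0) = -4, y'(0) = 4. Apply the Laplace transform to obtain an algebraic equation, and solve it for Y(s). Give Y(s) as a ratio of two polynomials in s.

Transform both sides with L{·}.
Using L{y''} = s^2 Y - s·y(0) - y'(0) and L{y'} = sY - y(0), with y(0) = -4, y'(0) = 4, the left side becomes (s^2 + 2*s - 5)Y - (-4*s - 4).
The right side is L{3} = 3/s.
So (s^2 + 2*s - 5)Y = 3/s + (-4*s - 4).
Solve for Y(s) and write it as one ratio of polynomials.

Y(s) = (-4*s^2 - 4*s + 3)/(s^3 + 2*s^2 - 5*s)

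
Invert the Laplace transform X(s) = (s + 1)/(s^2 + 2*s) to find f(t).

Rewrite the denominator: s^2 + 2*s = (s + 1)^2 - 1.
The form in (s + 1) signals a first-shifting-theorem factor e^(-t).
Since L{cosh(t)} = s/(s^2 - 1), the inverse is exp(-t)*cosh(t).

f(t) = exp(-t)*cosh(t)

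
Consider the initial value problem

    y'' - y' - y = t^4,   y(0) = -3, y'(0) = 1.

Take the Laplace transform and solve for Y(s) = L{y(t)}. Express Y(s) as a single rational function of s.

Y(s) = (-3*s^6 + 4*s^5 + 24)/(s^7 - s^6 - s^5)

Take the Laplace transform of both sides.
Using L{y''} = s^2 Y - s·y(0) - y'(0) and L{y'} = sY - y(0), with y(0) = -3, y'(0) = 1, the left side becomes (s^2 - s - 1)Y - (-3*s + 4).
The right side is L{t^4} = 24/s^5.
So (s^2 - s - 1)Y = 24/s^5 + (-3*s + 4).
Isolate Y and clear denominators.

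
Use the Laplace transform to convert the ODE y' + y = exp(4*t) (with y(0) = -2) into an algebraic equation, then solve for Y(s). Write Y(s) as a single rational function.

Apply the Laplace transform to the equation.
Using L{y'} = sY - y(0) = sY - (-2), the left side becomes (s + 1)Y - (-2).
The right side is L{exp(4*t)} = 1/(s - 4).
So (s + 1)Y = 1/(s - 4) + (-2).
Divide through and combine into a single rational function.

Y(s) = (-2*s + 9)/(s^2 - 3*s - 4)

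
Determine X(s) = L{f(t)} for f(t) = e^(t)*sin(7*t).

X(s) = 7/((s - 1)^2 + 49)

L{sin(7t)} = 7/(s^2 + 49).
By the first shifting theorem, multiplying by e^(t) replaces s with s - 1.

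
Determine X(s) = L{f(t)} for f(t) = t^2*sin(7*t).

L{sin(7t)} = 7/(s^2 + 49).
Then apply L{t^2·g(t)} = (-1)^2 d^2/ds^2[G(s)] with G(s) = 7/(s^2 + 49):
differentiating 2 times and applying the sign gives 14*(3*s^2 - 49)/(s^2 + 49)^3.

X(s) = 14*(3*s^2 - 49)/(s^2 + 49)^3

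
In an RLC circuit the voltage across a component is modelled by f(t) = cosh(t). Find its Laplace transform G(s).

G(s) = s/(s^2 - 1)

L{cosh(t)} = s/(s^2 - 1).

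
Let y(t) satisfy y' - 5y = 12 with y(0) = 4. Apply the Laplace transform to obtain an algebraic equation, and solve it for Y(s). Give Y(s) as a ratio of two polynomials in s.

Y(s) = (4*s + 12)/(s^2 - 5*s)

Apply the Laplace transform to the equation.
With L{y'} = sY - y(0) = sY - 4: the LHS transforms to (s - 5)Y - (4).
The right side is L{12} = 12/s.
So (s - 5)Y = 12/s + (4).
Isolate Y and clear denominators.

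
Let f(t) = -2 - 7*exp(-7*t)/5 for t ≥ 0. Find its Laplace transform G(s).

G(s) = -7/(5*(s + 7)) - 2/s

Apply the Laplace transform termwise.
L{-2} = -2/s; (-7/5)·[L{e^(-7t)} = 1/(s + 7)].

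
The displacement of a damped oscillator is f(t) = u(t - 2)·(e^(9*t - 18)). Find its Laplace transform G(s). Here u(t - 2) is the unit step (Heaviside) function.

G(s) = exp(-2*s)/(s - 9)

By the second shifting theorem, L{u(t - c)·g(t - c)} = e^(-cs)·H(s) with c = 2 and H(s) = L{g(t)}.
L{e^(9t)} = 1/(s - 9).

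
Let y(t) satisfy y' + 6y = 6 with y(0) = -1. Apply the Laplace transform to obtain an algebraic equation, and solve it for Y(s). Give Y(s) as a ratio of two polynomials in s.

Y(s) = (-s + 6)/(s^2 + 6*s)

Transform both sides with L{·}.
With L{y'} = sY - y(0) = sY - (-1): the LHS transforms to (s + 6)Y - (-1).
The right side is L{6} = 6/s.
So (s + 6)Y = 6/s + (-1).
Divide through and combine into a single rational function.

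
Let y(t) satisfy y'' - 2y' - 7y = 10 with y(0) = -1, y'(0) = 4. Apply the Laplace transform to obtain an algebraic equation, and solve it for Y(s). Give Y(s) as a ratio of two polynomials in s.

Laplace-transform each side.
The derivative rules (L{y''} = s^2 Y - s·y(0) - y'(0) and L{y'} = sY - y(0), with y(0) = -1, y'(0) = 4) turn the left side into (s^2 - 2*s - 7)Y - (-s + 6).
The right side is L{10} = 10/s.
So (s^2 - 2*s - 7)Y = 10/s + (-s + 6).
Divide through and combine into a single rational function.

Y(s) = (-s^2 + 6*s + 10)/(s^3 - 2*s^2 - 7*s)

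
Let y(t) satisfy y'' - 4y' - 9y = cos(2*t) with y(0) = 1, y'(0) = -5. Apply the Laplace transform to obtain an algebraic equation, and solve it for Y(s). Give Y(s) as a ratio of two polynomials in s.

Y(s) = (s^3 - 9*s^2 + 5*s - 36)/(s^4 - 4*s^3 - 5*s^2 - 16*s - 36)

Take the Laplace transform of both sides.
Using L{y''} = s^2 Y - s·y(0) - y'(0) and L{y'} = sY - y(0), with y(0) = 1, y'(0) = -5, the left side becomes (s^2 - 4*s - 9)Y - (s - 9).
The right side is L{cos(2*t)} = s/(s^2 + 4).
So (s^2 - 4*s - 9)Y = s/(s^2 + 4) + (s - 9).
Solve for Y(s) and write it as one ratio of polynomials.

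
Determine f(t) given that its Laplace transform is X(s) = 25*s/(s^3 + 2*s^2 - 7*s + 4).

f(t) = 5*t*exp(t) + 4*exp(t) - 4*exp(-4*t)

Factor the denominator: s^3 + 2*s^2 - 7*s + 4 = (s - 1)^2*(s + 4).
Partial fraction decomposition gives [4/(s - 1)] + [5/(s - 1)^2] + [-4/(s + 4)].
Invert each term: 4/(s - 1) ↔ 4e^(t); 5/(s - 1)^2 ↔ 5t·e^(t); -4/(s + 4) ↔ -4e^(-4t).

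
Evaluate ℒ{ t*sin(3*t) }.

6*s/(s^2 + 9)^2

L{sin(3t)} = 3/(s^2 + 9).
Then apply L{t·g(t)} = -d/ds[G(s)] with G(s) = 3/(s^2 + 9):
differentiating 1 time and applying the sign gives 6*s/(s^2 + 9)^2.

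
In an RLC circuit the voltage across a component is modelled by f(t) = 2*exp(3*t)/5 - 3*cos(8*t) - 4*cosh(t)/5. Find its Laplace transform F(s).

F(s) = -3*s/(s^2 + 64) - 4*s/(5*(s^2 - 1)) + 2/(5*(s - 3))

Apply the Laplace transform termwise.
(2/5)·[L{e^(3t)} = 1/(s - 3)]; (-4/5)·[L{cosh(t)} = s/(s^2 - 1)]; (-3)·[L{cos(8t)} = s/(s^2 + 64)].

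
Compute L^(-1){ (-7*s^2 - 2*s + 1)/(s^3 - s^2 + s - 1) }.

Factor the denominator: s^3 - s^2 + s - 1 = (s - 1)*(s^2 + 1).
Partial fraction decomposition gives [-4/(s - 1)] + [-3*s/(s^2 + 1)] + [-5/(s^2 + 1)].
Invert each term: -4/(s - 1) ↔ -4e^(t); -3·s/(s^2 + 1) ↔ -3cos(t); -5·1/(s^2 + 1) ↔ -5sin(t).

-4*exp(t) - 5*sin(t) - 3*cos(t)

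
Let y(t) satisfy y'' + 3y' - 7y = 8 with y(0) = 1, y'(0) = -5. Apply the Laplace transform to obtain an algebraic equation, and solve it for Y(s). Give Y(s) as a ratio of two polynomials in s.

Y(s) = (s^2 - 2*s + 8)/(s^3 + 3*s^2 - 7*s)

Take the Laplace transform of both sides.
The derivative rules (L{y''} = s^2 Y - s·y(0) - y'(0) and L{y'} = sY - y(0), with y(0) = 1, y'(0) = -5) turn the left side into (s^2 + 3*s - 7)Y - (s - 2).
The right side is L{8} = 8/s.
So (s^2 + 3*s - 7)Y = 8/s + (s - 2).
Divide through and combine into a single rational function.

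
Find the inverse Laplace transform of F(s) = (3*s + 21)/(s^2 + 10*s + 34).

2*exp(-5*t)*sin(3*t) + 3*exp(-5*t)*cos(3*t)

Complete the square in the denominator: s^2 + 10*s + 34 = (s + 5)^2 + 3^2.
Split the numerator to match: 3*s + 21 = 3·(s + 5) + 2·3.
Invert each term: 3·(s + 5)/((s + 5)^2 + 9) ↔ 3e^(-5t)cos(3t); 2·3/((s + 5)^2 + 9) ↔ 2e^(-5t)sin(3t).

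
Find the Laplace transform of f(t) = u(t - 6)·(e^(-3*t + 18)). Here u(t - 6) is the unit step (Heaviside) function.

exp(-6*s)/(s + 3)

By the second shifting theorem, L{u(t - c)·g(t - c)} = e^(-cs)·G(s) with c = 6 and G(s) = L{g(t)}.
L{e^(-3t)} = 1/(s + 3).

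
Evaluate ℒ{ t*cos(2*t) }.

(s - 2)*(s + 2)/(s^2 + 4)^2

L{cos(2t)} = s/(s^2 + 4).
Then apply L{t·g(t)} = -d/ds[G(s)] with G(s) = s/(s^2 + 4):
differentiating 1 time and applying the sign gives (s - 2)*(s + 2)/(s^2 + 4)^2.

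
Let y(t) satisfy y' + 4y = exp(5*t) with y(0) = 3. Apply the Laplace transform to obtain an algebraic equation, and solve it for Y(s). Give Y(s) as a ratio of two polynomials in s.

Take the Laplace transform of both sides.
Using L{y'} = sY - y(0) = sY - 3, the left side becomes (s + 4)Y - (3).
The right side is L{exp(5*t)} = 1/(s - 5).
So (s + 4)Y = 1/(s - 5) + (3).
Divide through and combine into a single rational function.

Y(s) = (3*s - 14)/(s^2 - s - 20)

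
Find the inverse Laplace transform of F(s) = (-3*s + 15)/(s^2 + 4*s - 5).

Factor the denominator: s^2 + 4*s - 5 = (s - 1)*(s + 5).
Partial fraction decomposition gives [-5/(s + 5)] + [2/(s - 1)].
Invert each term: -5/(s + 5) ↔ -5e^(-5t); 2/(s - 1) ↔ 2e^(t).

2*exp(t) - 5*exp(-5*t)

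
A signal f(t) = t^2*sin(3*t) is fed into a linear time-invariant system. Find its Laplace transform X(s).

L{sin(3t)} = 3/(s^2 + 9).
Then apply L{t^2·g(t)} = (-1)^2 d^2/ds^2[G(s)] with G(s) = 3/(s^2 + 9):
differentiating 2 times and applying the sign gives 18*(s^2 - 3)/(s^2 + 9)^3.

X(s) = 18*(s^2 - 3)/(s^2 + 9)^3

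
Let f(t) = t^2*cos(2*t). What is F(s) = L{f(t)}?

F(s) = 2*s*(s^2 - 12)/(s^2 + 4)^3

L{cos(2t)} = s/(s^2 + 4).
Then apply L{t^2·g(t)} = (-1)^2 d^2/ds^2[G(s)] with G(s) = s/(s^2 + 4):
differentiating 2 times and applying the sign gives 2*s*(s^2 - 12)/(s^2 + 4)^3.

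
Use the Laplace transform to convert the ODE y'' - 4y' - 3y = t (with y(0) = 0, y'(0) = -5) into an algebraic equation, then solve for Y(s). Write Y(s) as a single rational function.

Y(s) = (-5*s^2 + 1)/(s^4 - 4*s^3 - 3*s^2)

Apply the Laplace transform to the equation.
The derivative rules (L{y''} = s^2 Y - s·y(0) - y'(0) and L{y'} = sY - y(0), with y(0) = 0, y'(0) = -5) turn the left side into (s^2 - 4*s - 3)Y - (-5).
The right side is L{t} = s^(-2).
So (s^2 - 4*s - 3)Y = s^(-2) + (-5).
Isolate Y and clear denominators.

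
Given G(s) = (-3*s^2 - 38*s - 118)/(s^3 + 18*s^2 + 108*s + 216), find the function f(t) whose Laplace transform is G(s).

f(t) = t^2*exp(-6*t) - 2*t*exp(-6*t) - 3*exp(-6*t)

Factor the denominator: s^3 + 18*s^2 + 108*s + 216 = (s + 6)^3.
Partial fraction decomposition gives [-3/(s + 6)] + [-2/(s + 6)^2] + [2/(s + 6)^3].
Invert each term: -3/(s + 6) ↔ -3e^(-6t); -2/(s + 6)^2 ↔ -2t·e^(-6t); 2/(s + 6)^3 ↔ (1)t^2·e^(-6t).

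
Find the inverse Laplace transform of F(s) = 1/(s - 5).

Since L{e^(5t)} = 1/(s - 5), the inverse is e^(5*t).

exp(5*t)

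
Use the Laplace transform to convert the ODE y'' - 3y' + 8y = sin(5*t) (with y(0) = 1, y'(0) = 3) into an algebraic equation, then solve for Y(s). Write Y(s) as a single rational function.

Transform both sides with L{·}.
With L{y''} = s^2 Y - s·y(0) - y'(0) and L{y'} = sY - y(0), with y(0) = 1, y'(0) = 3: the LHS transforms to (s^2 - 3*s + 8)Y - (s).
The right side is L{sin(5*t)} = 5/(s^2 + 25).
So (s^2 - 3*s + 8)Y = 5/(s^2 + 25) + (s).
Divide through and combine into a single rational function.

Y(s) = (s^3 + 25*s + 5)/(s^4 - 3*s^3 + 33*s^2 - 75*s + 200)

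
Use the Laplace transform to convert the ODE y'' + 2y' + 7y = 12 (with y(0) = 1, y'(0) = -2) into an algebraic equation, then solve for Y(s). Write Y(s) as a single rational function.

Y(s) = (s^2 + 12)/(s^3 + 2*s^2 + 7*s)

Take the Laplace transform of both sides.
The derivative rules (L{y''} = s^2 Y - s·y(0) - y'(0) and L{y'} = sY - y(0), with y(0) = 1, y'(0) = -2) turn the left side into (s^2 + 2*s + 7)Y - (s).
The right side is L{12} = 12/s.
So (s^2 + 2*s + 7)Y = 12/s + (s).
Isolate Y and clear denominators.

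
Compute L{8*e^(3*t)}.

8/(s - 3)

L{8} = 8/s.
By the first shifting theorem, multiplying by e^(3t) replaces s with s - 3.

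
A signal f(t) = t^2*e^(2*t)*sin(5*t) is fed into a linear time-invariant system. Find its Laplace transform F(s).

F(s) = 10*(3*s^2 - 12*s - 13)/(s^2 - 4*s + 29)^3

L{sin(5t)} = 5/(s^2 + 25).
Multiplying by e^(2t) shifts s → s - 2, so L{e^(2*t)*sin(5*t)} = 5/((s - 2)^2 + 25).
Then apply L{t^2·g(t)} = (-1)^2 d^2/ds^2[G(s)] with G(s) = 5/((s - 2)^2 + 25):
differentiating 2 times and applying the sign gives 10*(3*s^2 - 12*s - 13)/(s^2 - 4*s + 29)^3.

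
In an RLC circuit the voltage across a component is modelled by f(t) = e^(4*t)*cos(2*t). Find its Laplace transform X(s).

L{cos(2t)} = s/(s^2 + 4).
By the first shifting theorem, multiplying by e^(4t) replaces s with s - 4.

X(s) = (s - 4)/((s - 4)^2 + 4)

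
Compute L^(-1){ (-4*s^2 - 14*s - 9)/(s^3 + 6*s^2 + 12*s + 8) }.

3*t^2*exp(-2*t)/2 + 2*t*exp(-2*t) - 4*exp(-2*t)

Factor the denominator: s^3 + 6*s^2 + 12*s + 8 = (s + 2)^3.
Partial fraction decomposition gives [-4/(s + 2)] + [2/(s + 2)^2] + [3/(s + 2)^3].
Invert each term: -4/(s + 2) ↔ -4e^(-2t); 2/(s + 2)^2 ↔ 2t·e^(-2t); 3/(s + 2)^3 ↔ (3/2)t^2·e^(-2t).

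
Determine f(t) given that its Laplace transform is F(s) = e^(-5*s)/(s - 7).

The factor e^(-5s) signals a time shift by c = 5 (second shifting theorem).
L{e^(7t)} = 1/(s - 7), so L^-1{1/(s - 7)} = e^(7*t).
Hence the inverse is u(t - 5) times that function evaluated at t - 5.

f(t) = Heaviside(t - 5)*(exp(7*t - 35))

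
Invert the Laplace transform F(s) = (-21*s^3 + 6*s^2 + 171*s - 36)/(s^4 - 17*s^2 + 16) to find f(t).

f(t) = -5*exp(4*t) - 4*exp(t) - 6*exp(-t) - 6*exp(-4*t)

Factor the denominator: s^4 - 17*s^2 + 16 = (s - 4)*(s - 1)*(s + 1)*(s + 4).
Partial fraction decomposition gives [-5/(s - 4)] + [-4/(s - 1)] + [-6/(s + 1)] + [-6/(s + 4)].
Invert each term: -5/(s - 4) ↔ -5e^(4t); -4/(s - 1) ↔ -4e^(t); -6/(s + 1) ↔ -6e^(-t); -6/(s + 4) ↔ -6e^(-4t).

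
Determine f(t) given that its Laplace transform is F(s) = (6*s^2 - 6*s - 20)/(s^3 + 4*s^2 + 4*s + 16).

Factor the denominator: s^3 + 4*s^2 + 4*s + 16 = (s + 4)*(s^2 + 4).
Partial fraction decomposition gives [5/(s + 4)] + [s/(s^2 + 4)] + [-10/(s^2 + 4)].
Invert each term: 5/(s + 4) ↔ 5e^(-4t); 1·s/(s^2 + 4) ↔ cos(2t); -5·2/(s^2 + 4) ↔ -5sin(2t).

f(t) = -5*sin(2*t) + cos(2*t) + 5*exp(-4*t)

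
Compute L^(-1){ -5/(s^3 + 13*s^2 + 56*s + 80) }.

-5*t*exp(-4*t) + 5*exp(-4*t) - 5*exp(-5*t)

Factor the denominator: s^3 + 13*s^2 + 56*s + 80 = (s + 4)^2*(s + 5).
Partial fraction decomposition gives [5/(s + 4)] + [-5/(s + 4)^2] + [-5/(s + 5)].
Invert each term: 5/(s + 4) ↔ 5e^(-4t); -5/(s + 4)^2 ↔ -5t·e^(-4t); -5/(s + 5) ↔ -5e^(-5t).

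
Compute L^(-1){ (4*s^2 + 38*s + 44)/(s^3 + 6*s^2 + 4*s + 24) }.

4*sin(2*t) + 5*cos(2*t) - exp(-6*t)

Factor the denominator: s^3 + 6*s^2 + 4*s + 24 = (s + 6)*(s^2 + 4).
Partial fraction decomposition gives [-1/(s + 6)] + [5*s/(s^2 + 4)] + [8/(s^2 + 4)].
Invert each term: -1/(s + 6) ↔ -e^(-6t); 5·s/(s^2 + 4) ↔ 5cos(2t); 4·2/(s^2 + 4) ↔ 4sin(2t).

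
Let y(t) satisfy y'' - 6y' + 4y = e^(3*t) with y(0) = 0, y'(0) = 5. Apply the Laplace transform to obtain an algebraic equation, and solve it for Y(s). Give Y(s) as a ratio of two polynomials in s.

Y(s) = (5*s - 14)/(s^3 - 9*s^2 + 22*s - 12)

Take the Laplace transform of both sides.
With L{y''} = s^2 Y - s·y(0) - y'(0) and L{y'} = sY - y(0), with y(0) = 0, y'(0) = 5: the LHS transforms to (s^2 - 6*s + 4)Y - (5).
The right side is L{e^(3*t)} = 1/(s - 3).
So (s^2 - 6*s + 4)Y = 1/(s - 3) + (5).
Isolate Y and clear denominators.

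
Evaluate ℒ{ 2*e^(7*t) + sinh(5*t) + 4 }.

5/(s^2 - 25) + 2/(s - 7) + 4/s

The transform is linear, so treat each term independently.
L{4} = 4/s; L{sinh(5t)} = 5/(s^2 - 25); (2)·[L{e^(7t)} = 1/(s - 7)].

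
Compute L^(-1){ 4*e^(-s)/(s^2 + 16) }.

The factor e^(-s) signals a time shift by c = 1 (second shifting theorem).
L{sin(4t)} = 4/(s^2 + 16), so L^-1{4/(s^2 + 16)} = sin(4*t).
Hence the inverse is u(t - 1) times that function evaluated at t - 1.

Heaviside(t - 1)*(sin(4*t - 4))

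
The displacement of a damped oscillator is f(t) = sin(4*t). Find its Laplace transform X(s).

L{sin(4t)} = 4/(s^2 + 16).

X(s) = 4/(s^2 + 16)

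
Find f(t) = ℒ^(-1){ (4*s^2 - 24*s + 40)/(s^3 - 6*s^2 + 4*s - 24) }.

f(t) = exp(6*t) - 3*sin(2*t) + 3*cos(2*t)

Factor the denominator: s^3 - 6*s^2 + 4*s - 24 = (s - 6)*(s^2 + 4).
Partial fraction decomposition gives [1/(s - 6)] + [3*s/(s^2 + 4)] + [-6/(s^2 + 4)].
Invert each term: 1/(s - 6) ↔ e^(6t); 3·s/(s^2 + 4) ↔ 3cos(2t); -3·2/(s^2 + 4) ↔ -3sin(2t).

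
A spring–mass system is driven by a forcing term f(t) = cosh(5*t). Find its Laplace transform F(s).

L{cosh(5t)} = s/(s^2 - 25).

F(s) = s/(s^2 - 25)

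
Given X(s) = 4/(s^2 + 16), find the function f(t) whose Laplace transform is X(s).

Since L{sin(4t)} = 4/(s^2 + 16), the inverse is sin(4*t).

f(t) = sin(4*t)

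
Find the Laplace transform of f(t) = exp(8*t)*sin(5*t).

5/((s - 8)^2 + 25)

L{sin(5t)} = 5/(s^2 + 25).
By the first shifting theorem, multiplying by e^(8t) replaces s with s - 8.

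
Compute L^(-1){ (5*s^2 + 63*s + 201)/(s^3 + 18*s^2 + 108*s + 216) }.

Factor the denominator: s^3 + 18*s^2 + 108*s + 216 = (s + 6)^3.
Partial fraction decomposition gives [5/(s + 6)] + [3/(s + 6)^2] + [3/(s + 6)^3].
Invert each term: 5/(s + 6) ↔ 5e^(-6t); 3/(s + 6)^2 ↔ 3t·e^(-6t); 3/(s + 6)^3 ↔ (3/2)t^2·e^(-6t).

3*t^2*exp(-6*t)/2 + 3*t*exp(-6*t) + 5*exp(-6*t)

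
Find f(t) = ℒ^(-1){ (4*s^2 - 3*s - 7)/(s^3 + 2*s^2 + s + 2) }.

Factor the denominator: s^3 + 2*s^2 + s + 2 = (s + 2)*(s^2 + 1).
Partial fraction decomposition gives [3/(s + 2)] + [s/(s^2 + 1)] + [-5/(s^2 + 1)].
Invert each term: 3/(s + 2) ↔ 3e^(-2t); 1·s/(s^2 + 1) ↔ cos(t); -5·1/(s^2 + 1) ↔ -5sin(t).

f(t) = -5*sin(t) + cos(t) + 3*exp(-2*t)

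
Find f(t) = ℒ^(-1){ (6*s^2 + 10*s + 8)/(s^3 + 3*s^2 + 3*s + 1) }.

f(t) = 2*t^2*exp(-t) - 2*t*exp(-t) + 6*exp(-t)

Factor the denominator: s^3 + 3*s^2 + 3*s + 1 = (s + 1)^3.
Partial fraction decomposition gives [6/(s + 1)] + [-2/(s + 1)^2] + [4/(s + 1)^3].
Invert each term: 6/(s + 1) ↔ 6e^(-t); -2/(s + 1)^2 ↔ -2t·e^(-t); 4/(s + 1)^3 ↔ (2)t^2·e^(-t).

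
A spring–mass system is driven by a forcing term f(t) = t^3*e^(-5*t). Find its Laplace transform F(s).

F(s) = 6/(s + 5)^4

L{t^3} = 3!/s^4 = 6/s^4.
By the first shifting theorem, multiplying by e^(-5t) replaces s with s + 5.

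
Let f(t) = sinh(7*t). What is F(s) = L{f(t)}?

F(s) = 7/(s^2 - 49)

L{sinh(7t)} = 7/(s^2 - 49).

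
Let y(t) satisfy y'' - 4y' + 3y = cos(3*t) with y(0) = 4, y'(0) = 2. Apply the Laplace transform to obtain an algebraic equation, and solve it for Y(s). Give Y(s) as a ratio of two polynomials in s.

Take the Laplace transform of both sides.
With L{y''} = s^2 Y - s·y(0) - y'(0) and L{y'} = sY - y(0), with y(0) = 4, y'(0) = 2: the LHS transforms to (s^2 - 4*s + 3)Y - (4*s - 14).
The right side is L{cos(3*t)} = s/(s^2 + 9).
So (s^2 - 4*s + 3)Y = s/(s^2 + 9) + (4*s - 14).
Isolate Y and clear denominators.

Y(s) = (4*s^3 - 14*s^2 + 37*s - 126)/(s^4 - 4*s^3 + 12*s^2 - 36*s + 27)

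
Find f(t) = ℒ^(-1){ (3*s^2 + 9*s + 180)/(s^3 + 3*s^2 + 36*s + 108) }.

f(t) = 2*sin(6*t) - cos(6*t) + 4*exp(-3*t)

Factor the denominator: s^3 + 3*s^2 + 36*s + 108 = (s + 3)*(s^2 + 36).
Partial fraction decomposition gives [4/(s + 3)] + [-s/(s^2 + 36)] + [12/(s^2 + 36)].
Invert each term: 4/(s + 3) ↔ 4e^(-3t); -1·s/(s^2 + 36) ↔ -cos(6t); 2·6/(s^2 + 36) ↔ 2sin(6t).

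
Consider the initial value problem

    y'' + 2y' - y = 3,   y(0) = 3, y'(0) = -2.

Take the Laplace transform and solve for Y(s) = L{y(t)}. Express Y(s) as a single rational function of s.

Laplace-transform each side.
Using L{y''} = s^2 Y - s·y(0) - y'(0) and L{y'} = sY - y(0), with y(0) = 3, y'(0) = -2, the left side becomes (s^2 + 2*s - 1)Y - (3*s + 4).
The right side is L{3} = 3/s.
So (s^2 + 2*s - 1)Y = 3/s + (3*s + 4).
Solve for Y(s) and write it as one ratio of polynomials.

Y(s) = (3*s^2 + 4*s + 3)/(s^3 + 2*s^2 - s)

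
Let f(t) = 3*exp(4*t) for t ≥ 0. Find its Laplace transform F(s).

F(s) = 3/(s - 4)

L{3} = 3/s.
By the first shifting theorem, multiplying by e^(4t) replaces s with s - 4.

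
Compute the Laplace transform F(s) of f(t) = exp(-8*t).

L{1} = 1/s.
By the first shifting theorem, multiplying by e^(-8t) replaces s with s + 8.

F(s) = 1/(s + 8)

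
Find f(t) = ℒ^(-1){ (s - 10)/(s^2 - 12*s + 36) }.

Factor the denominator: s^2 - 12*s + 36 = (s - 6)^2.
Partial fraction decomposition gives [1/(s - 6)] + [-4/(s - 6)^2].
Invert each term: 1/(s - 6) ↔ e^(6t); -4/(s - 6)^2 ↔ -4t·e^(6t).

f(t) = -4*t*exp(6*t) + exp(6*t)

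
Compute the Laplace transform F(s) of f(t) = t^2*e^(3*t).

L{e^(3t)} = 1/(s - 3).
Then apply L{t^2·g(t)} = (-1)^2 d^2/ds^2[G(s)] with G(s) = 1/(s - 3):
differentiating 2 times and applying the sign gives 2/(s - 3)^3.

F(s) = 2/(s - 3)^3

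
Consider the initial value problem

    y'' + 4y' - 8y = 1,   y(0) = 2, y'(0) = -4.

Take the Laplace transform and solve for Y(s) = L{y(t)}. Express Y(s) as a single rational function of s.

Y(s) = (2*s^2 + 4*s + 1)/(s^3 + 4*s^2 - 8*s)

Apply the Laplace transform to the equation.
Using L{y''} = s^2 Y - s·y(0) - y'(0) and L{y'} = sY - y(0), with y(0) = 2, y'(0) = -4, the left side becomes (s^2 + 4*s - 8)Y - (2*s + 4).
The right side is L{1} = 1/s.
So (s^2 + 4*s - 8)Y = 1/s + (2*s + 4).
Divide through and combine into a single rational function.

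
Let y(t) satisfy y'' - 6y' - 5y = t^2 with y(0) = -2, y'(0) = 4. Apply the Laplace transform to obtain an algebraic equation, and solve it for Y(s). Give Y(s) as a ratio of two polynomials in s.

Transform both sides with L{·}.
Using L{y''} = s^2 Y - s·y(0) - y'(0) and L{y'} = sY - y(0), with y(0) = -2, y'(0) = 4, the left side becomes (s^2 - 6*s - 5)Y - (-2*s + 16).
The right side is L{t^2} = 2/s^3.
So (s^2 - 6*s - 5)Y = 2/s^3 + (-2*s + 16).
Divide through and combine into a single rational function.

Y(s) = (-2*s^4 + 16*s^3 + 2)/(s^5 - 6*s^4 - 5*s^3)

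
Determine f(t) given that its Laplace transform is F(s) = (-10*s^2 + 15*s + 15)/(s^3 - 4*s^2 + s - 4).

f(t) = -5*exp(4*t) - 5*sin(t) - 5*cos(t)

Factor the denominator: s^3 - 4*s^2 + s - 4 = (s - 4)*(s^2 + 1).
Partial fraction decomposition gives [-5/(s - 4)] + [-5*s/(s^2 + 1)] + [-5/(s^2 + 1)].
Invert each term: -5/(s - 4) ↔ -5e^(4t); -5·s/(s^2 + 1) ↔ -5cos(t); -5·1/(s^2 + 1) ↔ -5sin(t).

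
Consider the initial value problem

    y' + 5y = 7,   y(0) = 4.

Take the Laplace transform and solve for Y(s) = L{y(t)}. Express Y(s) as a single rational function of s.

Y(s) = (4*s + 7)/(s^2 + 5*s)

Laplace-transform each side.
Using L{y'} = sY - y(0) = sY - 4, the left side becomes (s + 5)Y - (4).
The right side is L{7} = 7/s.
So (s + 5)Y = 7/s + (4).
Isolate Y and clear denominators.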